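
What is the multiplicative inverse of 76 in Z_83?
Since 83 is prime, by Fermat 76^(-1) ≡ 76^{81} ≡ 71 mod 83. Verify: 76 × 71 = 5396 ≡ 1 mod 83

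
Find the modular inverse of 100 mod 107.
Since 107 is prime, by Fermat 100^(-1) ≡ 100^{105} ≡ 61 (mod 107). Verify: 100 × 61 = 6100 ≡ 1 (mod 107)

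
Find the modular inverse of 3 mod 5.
Since 5 is prime, by Fermat 3^(-1) ≡ 3^{3} ≡ 2 (mod 5). Verify: 3 × 2 = 6 ≡ 1 (mod 5)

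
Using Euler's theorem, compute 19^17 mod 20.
By Euler: 19^{8} ≡ 1 (mod 20) since gcd(19, 20) = 1. 17 = 2×8 + 1. So 19^{17} ≡ 19^{1} ≡ 19 (mod 20)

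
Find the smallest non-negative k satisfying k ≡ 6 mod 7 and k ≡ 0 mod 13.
M = 7 × 13 = 91. M₁ = 13, y₁ ≡ 6 mod 7. M₂ = 7, y₂ ≡ 2 mod 13. k = 6×13×6 + 0×7×2 ≡ 13 mod 91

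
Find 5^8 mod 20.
By repeated squaring mod 20: 5^{1}≡5, 5^{2}≡5, 5^{4}≡5, 5^{8}≡5. So 5^{8} ≡ 5 mod 20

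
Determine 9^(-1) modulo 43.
Since 43 is prime, by Fermat 9^(-1) ≡ 9^{41} ≡ 24 (mod 43). Verify: 9 × 24 = 216 ≡ 1 (mod 43)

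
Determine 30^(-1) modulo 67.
Since 67 is prime, by Fermat 30^(-1) ≡ 30^{65} ≡ 38 mod 67. Verify: 30 × 38 = 1140 ≡ 1 mod 67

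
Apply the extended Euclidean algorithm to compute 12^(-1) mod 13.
Extended GCD: 12(-1) + 13(1) = 1. So 12^(-1) ≡ -1 ≡ 12 (mod 13). Verify: 12 × 12 = 144 ≡ 1 (mod 13)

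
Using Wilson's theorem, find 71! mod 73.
(72)! = (71)! × (72) ≡ -1 (mod 73). So (71)! ≡ -1 × (72)^(-1) ≡ (-1)×(-1) = 1 (mod 73)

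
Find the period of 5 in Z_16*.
Powers of 5 mod 16: 5^1≡5, 5^2≡9, 5^3≡13, 5^4≡1. ord_16(5) = 4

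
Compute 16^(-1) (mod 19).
Since 19 is prime, by Fermat 16^(-1) ≡ 16^{17} ≡ 6 (mod 19). Verify: 16 × 6 = 96 ≡ 1 (mod 19)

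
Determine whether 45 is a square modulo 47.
By Euler's criterion: 45^{23} ≡ 46 (mod 47). Since this equals -1 (≡ 46), 45 is not a QR.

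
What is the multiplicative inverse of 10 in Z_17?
Since 17 is prime, by Fermat 10^(-1) ≡ 10^{15} ≡ 12 mod 17. Verify: 10 × 12 = 120 ≡ 1 mod 17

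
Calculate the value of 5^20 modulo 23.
By repeated squaring (mod 23): 5^{1}≡5, 5^{2}≡2, 5^{4}≡4, 5^{8}≡16, 5^{16}≡3. Then 5^{20} = 5^{16+4} ≡ 3 × 4 ≡ 12 (mod 23)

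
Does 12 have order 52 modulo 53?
ord_53(12) divides 52. For each prime q|52: 12^{26}≡52, 12^{4}≡13, none ≡ 1. So 12 has order 52 and is a primitive root mod 53.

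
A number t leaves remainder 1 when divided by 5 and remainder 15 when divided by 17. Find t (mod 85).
M = 5 × 17 = 85. M₁ = 17, y₁ ≡ 3 (mod 5). M₂ = 5, y₂ ≡ 7 (mod 17). t = 1×17×3 + 15×5×7 ≡ 66 (mod 85)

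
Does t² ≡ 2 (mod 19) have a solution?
By Euler's criterion: 2^{9} ≡ 18 (mod 19). Since this equals -1 (≡ 18), 2 is not a QR.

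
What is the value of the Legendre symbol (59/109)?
(59/109) = 59^{54} mod 109 = -1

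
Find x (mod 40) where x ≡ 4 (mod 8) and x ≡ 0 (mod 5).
M = 8 × 5 = 40. M₁ = 5, y₁ ≡ 5 (mod 8). M₂ = 8, y₂ ≡ 2 (mod 5). x = 4×5×5 + 0×8×2 ≡ 20 (mod 40)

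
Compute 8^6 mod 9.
By repeated squaring (mod 9): 8^{1}≡8, 8^{2}≡1, 8^{4}≡1. Then 8^{6} = 8^{4+2} ≡ 1 × 1 ≡ 1 (mod 9)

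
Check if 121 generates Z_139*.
121^{69} ≡ 1 mod 139 and 69 < 138, so ord_139(121) = 69 ≠ 138 and 121 is not a primitive root.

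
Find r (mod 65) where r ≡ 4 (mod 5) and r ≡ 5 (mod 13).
M = 5 × 13 = 65. M₁ = 13, y₁ ≡ 2 (mod 5). M₂ = 5, y₂ ≡ 8 (mod 13). r = 4×13×2 + 5×5×8 ≡ 44 (mod 65)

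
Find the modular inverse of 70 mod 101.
Since 101 is prime, by Fermat 70^(-1) ≡ 70^{99} ≡ 13 mod 101. Verify: 70 × 13 = 910 ≡ 1 mod 101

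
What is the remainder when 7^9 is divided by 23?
By repeated squaring mod 23: 7^{1}≡7, 7^{2}≡3, 7^{4}≡9, 7^{8}≡12. Then 7^{9} = 7^{8+1} ≡ 12 × 7 ≡ 15 mod 23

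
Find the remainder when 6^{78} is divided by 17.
By Fermat: 6^{16} ≡ 1 mod 17. 78 = 4×16 + 14. So 6^{78} ≡ 6^{14} ≡ 9 mod 17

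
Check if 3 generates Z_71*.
3^{35} ≡ 1 mod 71 and 35 < 70, so ord_71(3) = 35 ≠ 70 and 3 is not a primitive root.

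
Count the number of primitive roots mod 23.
There are φ(23-1) = φ(22) = 10 primitive roots modulo 23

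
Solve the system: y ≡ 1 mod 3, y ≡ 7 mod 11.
M = 3 × 11 = 33. M₁ = 11, y₁ ≡ 2 mod 3. M₂ = 3, y₂ ≡ 4 mod 11. y = 1×11×2 + 7×3×4 ≡ 7 mod 33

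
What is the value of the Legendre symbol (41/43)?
(41/43) = 41^{21} mod 43 = 1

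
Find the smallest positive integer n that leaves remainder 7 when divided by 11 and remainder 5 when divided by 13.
M = 11 × 13 = 143. M₁ = 13, y₁ ≡ 6 mod 11. M₂ = 11, y₂ ≡ 6 mod 13. n = 7×13×6 + 5×11×6 ≡ 18 mod 143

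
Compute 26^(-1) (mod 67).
Since 67 is prime, by Fermat 26^(-1) ≡ 26^{65} ≡ 49 (mod 67). Verify: 26 × 49 = 1274 ≡ 1 (mod 67)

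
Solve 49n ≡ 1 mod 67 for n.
Since 67 is prime, by Fermat 49^(-1) ≡ 49^{65} ≡ 26 mod 67. Verify: 49 × 26 = 1274 ≡ 1 mod 67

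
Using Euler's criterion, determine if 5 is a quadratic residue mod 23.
By Euler's criterion: 5^{11} ≡ 22 (mod 23). Since this equals -1 (≡ 22), 5 is not a QR.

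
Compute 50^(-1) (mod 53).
Since 53 is prime, by Fermat 50^(-1) ≡ 50^{51} ≡ 35 (mod 53). Verify: 50 × 35 = 1750 ≡ 1 (mod 53)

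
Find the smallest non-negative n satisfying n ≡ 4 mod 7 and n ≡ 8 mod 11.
M = 7 × 11 = 77. M₁ = 11, y₁ ≡ 2 mod 7. M₂ = 7, y₂ ≡ 8 mod 11. n = 4×11×2 + 8×7×8 ≡ 74 mod 77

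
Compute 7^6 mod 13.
By repeated squaring (mod 13): 7^{1}≡7, 7^{2}≡10, 7^{4}≡9. Then 7^{6} = 7^{4+2} ≡ 9 × 10 ≡ 12 (mod 13)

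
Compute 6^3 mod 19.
6^{3} = 216 ≡ 7 (mod 19)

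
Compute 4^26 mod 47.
By repeated squaring (mod 47): 4^{1}≡4, 4^{2}≡16, 4^{4}≡21, 4^{8}≡18, 4^{16}≡42. Then 4^{26} = 4^{16+8+2} ≡ 42 × 18 × 16 ≡ 17 (mod 47)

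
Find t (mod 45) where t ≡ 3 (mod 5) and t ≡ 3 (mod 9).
M = 5 × 9 = 45. M₁ = 9, y₁ ≡ 4 (mod 5). M₂ = 5, y₂ ≡ 2 (mod 9). t = 3×9×4 + 3×5×2 ≡ 3 (mod 45)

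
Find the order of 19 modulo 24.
Powers of 19 mod 24: 19^1≡19, 19^2≡1. So the order of 19 is 2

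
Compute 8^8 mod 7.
Using Fermat: 8^{6} ≡ 1 mod 7. 8 ≡ 2 mod 6. So 8^{8} ≡ 8^{2} ≡ 1 mod 7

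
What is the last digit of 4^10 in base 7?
Using Fermat: 4^{6} ≡ 1 (mod 7). 10 ≡ 4 (mod 6). So 4^{10} ≡ 4^{4} ≡ 4 (mod 7)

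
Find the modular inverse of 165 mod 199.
Since 199 is prime, by Fermat 165^(-1) ≡ 165^{197} ≡ 158 mod 199. Verify: 165 × 158 = 26070 ≡ 1 mod 199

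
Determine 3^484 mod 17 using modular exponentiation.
Using Fermat: 3^{16} ≡ 1 (mod 17). 484 ≡ 4 (mod 16). So 3^{484} ≡ 3^{4} ≡ 13 (mod 17)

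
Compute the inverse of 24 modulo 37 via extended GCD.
Extended GCD: 24(17) + 37(-11) = 1. So 24^(-1) ≡ 17 (mod 37). Verify: 24 × 17 = 408 ≡ 1 (mod 37)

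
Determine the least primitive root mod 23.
g = 5. For each prime q|22: 5^{11}≡22, 5^{2}≡2, none ≡ 1, so ord_23(5) = 22 and 5 is a primitive root.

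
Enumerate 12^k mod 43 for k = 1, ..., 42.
12^1, 12^2, ..., 12^{42} mod 43: [12, 15, 8, 10, 34, 21, 37, 14, 39, 38, 26, 11, 3, 36, 2, 24, 30, 16, 20, 25, 42, 31, 28, 35, 33, 9, 22, 6, 29, 4, 5, 17, 32, 40, 7, 41, 19, 13, 27, 23, 18, 1]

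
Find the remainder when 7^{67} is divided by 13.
By Fermat: 7^{12} ≡ 1 mod 13. 67 = 5×12 + 7. So 7^{67} ≡ 7^{7} ≡ 6 mod 13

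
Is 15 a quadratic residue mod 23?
By Euler's criterion: 15^{11} ≡ 22 mod 23. Since this equals -1 (≡ 22), 15 is not a QR.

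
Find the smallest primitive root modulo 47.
g = 5. For each prime q|46: 5^{23}≡46, 5^{2}≡25, none ≡ 1, so ord_47(5) = 46 and 5 is a primitive root.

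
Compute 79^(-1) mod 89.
Since 89 is prime, by Fermat 79^(-1) ≡ 79^{87} ≡ 80 mod 89. Verify: 79 × 80 = 6320 ≡ 1 mod 89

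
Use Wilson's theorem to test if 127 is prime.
(126)! mod 127 = 126. Since 126 ≡ -1 (mod 127), 127 is prime.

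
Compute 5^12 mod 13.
Using Fermat: 5^{12} ≡ 1 mod 13. 12 ≡ 0 mod 12. So 5^{12} ≡ 5^{0} ≡ 1 mod 13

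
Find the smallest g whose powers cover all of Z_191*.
g = 19. For each prime q|190: 19^{95}≡190, 19^{38}≡39, 19^{10}≡52, none ≡ 1, so ord_191(19) = 190 and 19 is a primitive root.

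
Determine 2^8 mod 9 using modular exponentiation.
By repeated squaring mod 9: 2^{1}≡2, 2^{2}≡4, 2^{4}≡7, 2^{8}≡4. So 2^{8} ≡ 4 mod 9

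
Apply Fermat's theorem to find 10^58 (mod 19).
By Fermat: 10^{18} ≡ 1 (mod 19). 58 = 3×18 + 4. So 10^{58} ≡ 10^{4} ≡ 6 (mod 19)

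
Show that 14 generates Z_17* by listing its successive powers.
14^1, 14^2, ..., 14^{16} mod 17: [14, 9, 7, 13, 12, 15, 6, 16, 3, 8, 10, 4, 5, 2, 11, 1]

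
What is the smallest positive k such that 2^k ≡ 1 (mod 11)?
Powers of 2 mod 11: 2^1≡2, 2^2≡4, 2^3≡8, 2^4≡5, 2^5≡10, 2^6≡9, 2^7≡7, 2^8≡3, 2^9≡6, 2^10≡1. So the order of 2 is 10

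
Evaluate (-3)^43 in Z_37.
Using Fermat: (-3)^{36} ≡ 1 mod 37. 43 ≡ 7 mod 36. So (-3)^{43} ≡ (-3)^{7} ≡ 33 mod 37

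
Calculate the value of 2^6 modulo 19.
By repeated squaring mod 19: 2^{1}≡2, 2^{2}≡4, 2^{4}≡16. Then 2^{6} = 2^{4+2} ≡ 16 × 4 ≡ 7 mod 19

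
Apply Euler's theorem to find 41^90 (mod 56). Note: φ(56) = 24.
By Euler: 41^{24} ≡ 1 (mod 56) since gcd(41, 56) = 1. 90 = 3×24 + 18. So 41^{90} ≡ 41^{18} ≡ 1 (mod 56)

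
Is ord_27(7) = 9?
Powers of 7 mod 27: 7^1≡7, 7^2≡22, 7^3≡19, 7^4≡25, 7^5≡13, 7^6≡10, 7^7≡16, 7^8≡4, 7^9≡1. First k with 7^k≡1 is k=9. Yes, ord_27(7) = 9.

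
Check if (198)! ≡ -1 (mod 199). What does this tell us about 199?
(198)! mod 199 = 198. Since this equals -1 (mod 199), Wilson confirms 199 is prime.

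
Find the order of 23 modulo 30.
Powers of 23 mod 30: 23^1≡23, 23^2≡19, 23^3≡17, 23^4≡1. ord_30(23) = 4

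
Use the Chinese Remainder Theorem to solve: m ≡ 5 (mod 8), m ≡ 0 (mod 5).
M = 8 × 5 = 40. M₁ = 5, y₁ ≡ 5 (mod 8). M₂ = 8, y₂ ≡ 2 (mod 5). m = 5×5×5 + 0×8×2 ≡ 5 (mod 40)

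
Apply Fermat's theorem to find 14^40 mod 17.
By Fermat: 14^{16} ≡ 1 mod 17. 40 = 2×16 + 8. So 14^{40} ≡ 14^{8} ≡ 16 mod 17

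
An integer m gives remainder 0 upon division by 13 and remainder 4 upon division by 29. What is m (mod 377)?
M = 13 × 29 = 377. M₁ = 29, y₁ ≡ 9 (mod 13). M₂ = 13, y₂ ≡ 9 (mod 29). m = 0×29×9 + 4×13×9 ≡ 91 (mod 377)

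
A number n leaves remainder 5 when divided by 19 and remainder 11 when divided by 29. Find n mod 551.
M = 19 × 29 = 551. M₁ = 29, y₁ ≡ 2 mod 19. M₂ = 19, y₂ ≡ 26 mod 29. n = 5×29×2 + 11×19×26 ≡ 214 mod 551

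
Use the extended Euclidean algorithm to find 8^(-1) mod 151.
Extended GCD: 8(19) + 151(-1) = 1. So 8^(-1) ≡ 19 mod 151. Verify: 8 × 19 = 152 ≡ 1 mod 151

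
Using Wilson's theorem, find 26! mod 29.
(28)! = (26)! × (27) × (28) ≡ -1 (mod 29). So (26)! ≡ -1 × [(28)(27)]^(-1) ≡ 14 (mod 29)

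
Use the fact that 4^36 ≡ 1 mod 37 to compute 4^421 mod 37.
By Fermat: 4^{36} ≡ 1 mod 37. 421 ≡ 25 mod 36. So 4^{421} ≡ 4^{25} ≡ 30 mod 37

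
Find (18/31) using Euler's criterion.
(18/31) = 18^{15} mod 31 = 1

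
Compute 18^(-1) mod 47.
Since 47 is prime, by Fermat 18^(-1) ≡ 18^{45} ≡ 34 mod 47. Verify: 18 × 34 = 612 ≡ 1 mod 47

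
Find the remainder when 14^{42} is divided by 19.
By Fermat: 14^{18} ≡ 1 mod 19. 42 = 2×18 + 6. So 14^{42} ≡ 14^{6} ≡ 7 mod 19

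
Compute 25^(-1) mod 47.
Since 47 is prime, by Fermat 25^(-1) ≡ 25^{45} ≡ 32 mod 47. Verify: 25 × 32 = 800 ≡ 1 mod 47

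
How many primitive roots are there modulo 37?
A prime p has φ(p-1) primitive roots; here φ(36) = 12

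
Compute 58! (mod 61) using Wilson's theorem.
(60)! = (58)! × (59) × (60) ≡ -1 (mod 61). So (58)! ≡ -1 × [(60)(59)]^(-1) ≡ 30 (mod 61)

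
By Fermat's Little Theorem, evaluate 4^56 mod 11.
By Fermat: 4^{10} ≡ 1 mod 11. 56 = 5×10 + 6. So 4^{56} ≡ 4^{6} ≡ 4 mod 11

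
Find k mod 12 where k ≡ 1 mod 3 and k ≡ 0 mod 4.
M = 3 × 4 = 12. M₁ = 4, y₁ ≡ 1 mod 3. M₂ = 3, y₂ ≡ 3 mod 4. k = 1×4×1 + 0×3×3 ≡ 4 mod 12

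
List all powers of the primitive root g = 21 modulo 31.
21^1, 21^2, ..., 21^{30} mod 31: [21, 7, 23, 18, 6, 2, 11, 14, 15, 5, 12, 4, 22, 28, 30, 10, 24, 8, 13, 25, 29, 20, 17, 16, 26, 19, 27, 9, 3, 1]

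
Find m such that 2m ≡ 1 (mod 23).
Since 23 is prime, by Fermat 2^(-1) ≡ 2^{21} ≡ 12 (mod 23). Verify: 2 × 12 = 24 ≡ 1 (mod 23)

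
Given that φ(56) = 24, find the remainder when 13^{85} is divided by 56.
By Euler: 13^{24} ≡ 1 mod 56 since gcd(13, 56) = 1. 85 = 3×24 + 13. So 13^{85} ≡ 13^{13} ≡ 13 mod 56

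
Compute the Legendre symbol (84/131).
(84/131) = 84^{65} mod 131 = 1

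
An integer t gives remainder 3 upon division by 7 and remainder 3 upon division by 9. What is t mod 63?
M = 7 × 9 = 63. M₁ = 9, y₁ ≡ 4 mod 7. M₂ = 7, y₂ ≡ 4 mod 9. t = 3×9×4 + 3×7×4 ≡ 3 mod 63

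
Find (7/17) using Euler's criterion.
(7/17) = 7^{8} mod 17 = -1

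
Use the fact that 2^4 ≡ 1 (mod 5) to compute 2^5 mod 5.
By Fermat: 2^{4} ≡ 1 (mod 5). So 2^{5} = 2^{4} · 2^{1} ≡ 2^{1} ≡ 2 (mod 5)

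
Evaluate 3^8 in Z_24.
By repeated squaring mod 24: 3^{1}≡3, 3^{2}≡9, 3^{4}≡9, 3^{8}≡9. So 3^{8} ≡ 9 mod 24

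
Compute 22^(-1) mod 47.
Since 47 is prime, by Fermat 22^(-1) ≡ 22^{45} ≡ 15 mod 47. Verify: 22 × 15 = 330 ≡ 1 mod 47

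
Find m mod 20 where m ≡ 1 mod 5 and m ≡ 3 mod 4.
M = 5 × 4 = 20. M₁ = 4, y₁ ≡ 4 mod 5. M₂ = 5, y₂ ≡ 1 mod 4. m = 1×4×4 + 3×5×1 ≡ 11 mod 20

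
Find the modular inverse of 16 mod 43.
Since 43 is prime, by Fermat 16^(-1) ≡ 16^{41} ≡ 35 mod 43. Verify: 16 × 35 = 560 ≡ 1 mod 43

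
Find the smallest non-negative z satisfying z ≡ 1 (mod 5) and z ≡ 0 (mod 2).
M = 5 × 2 = 10. M₁ = 2, y₁ ≡ 3 (mod 5). M₂ = 5, y₂ ≡ 1 (mod 2). z = 1×2×3 + 0×5×1 ≡ 6 (mod 10)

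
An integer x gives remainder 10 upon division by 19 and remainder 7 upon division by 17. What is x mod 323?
M = 19 × 17 = 323. M₁ = 17, y₁ ≡ 9 mod 19. M₂ = 19, y₂ ≡ 9 mod 17. x = 10×17×9 + 7×19×9 ≡ 143 mod 323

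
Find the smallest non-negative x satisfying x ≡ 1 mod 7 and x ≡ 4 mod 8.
M = 7 × 8 = 56. M₁ = 8, y₁ ≡ 1 mod 7. M₂ = 7, y₂ ≡ 7 mod 8. x = 1×8×1 + 4×7×7 ≡ 36 mod 56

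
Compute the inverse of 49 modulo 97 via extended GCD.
Extended GCD: 49(2) + 97(-1) = 1. So 49^(-1) ≡ 2 mod 97. Verify: 49 × 2 = 98 ≡ 1 mod 97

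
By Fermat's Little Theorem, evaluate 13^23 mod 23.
By Fermat: 13^{22} ≡ 1 (mod 23). So 13^{23} = 13^{22} · 13^{1} ≡ 13^{1} ≡ 13 (mod 23)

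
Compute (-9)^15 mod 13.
Using Fermat: (-9)^{12} ≡ 1 (mod 13). 15 ≡ 3 (mod 12). So (-9)^{15} ≡ (-9)^{3} ≡ 12 (mod 13)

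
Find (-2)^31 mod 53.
By repeated squaring mod 53: (-2)^{1}≡51, (-2)^{2}≡4, (-2)^{4}≡16, (-2)^{8}≡44, (-2)^{16}≡28. Then (-2)^{31} = (-2)^{16+8+4+2+1} ≡ 28 × 44 × 16 × 4 × 51 ≡ 32 mod 53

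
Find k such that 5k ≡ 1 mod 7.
Since 7 is prime, by Fermat 5^(-1) ≡ 5^{5} ≡ 3 mod 7. Verify: 5 × 3 = 15 ≡ 1 mod 7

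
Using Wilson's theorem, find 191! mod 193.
(192)! = (191)! × (192) ≡ -1 mod 193. So (191)! ≡ -1 × (192)^(-1) ≡ (-1)×(-1) = 1 mod 193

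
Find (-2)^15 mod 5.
Using Fermat: (-2)^{4} ≡ 1 mod 5. 15 ≡ 3 mod 4. So (-2)^{15} ≡ (-2)^{3} ≡ 2 mod 5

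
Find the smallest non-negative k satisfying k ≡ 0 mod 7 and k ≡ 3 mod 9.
M = 7 × 9 = 63. M₁ = 9, y₁ ≡ 4 mod 7. M₂ = 7, y₂ ≡ 4 mod 9. k = 0×9×4 + 3×7×4 ≡ 21 mod 63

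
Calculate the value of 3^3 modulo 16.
3^{3} = 27 ≡ 11 mod 16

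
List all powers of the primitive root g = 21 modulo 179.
21^1, 21^2, ..., 21^{178} mod 179: [21, 83, 132, 87, 37, 61, 28, 51, 176, 116, 109, 141, 97, 68, 175, 95, 26, 9, 10, 31, 114, 67, 154, 12, 73, 101, 152, 149, 86, 16, 157, 75, 143, 139, 55, 81, 90, 100, 131, 66, 133, 108, 120, 14, 115, 88, 58, 144, 160, 138, 34, 177, 137, 13, 94, 5, 105, 57, 123, 77, 6, 126, 140, 76, 164, 43, 8, 168, 127, 161, 159, 117, 130, 45, 50, 155, 33, 156, 54, 60, 7, 147, 44, 29, 72, 80, 69, 17, 178, 158, 96, 47, 92, 142, 118, 151, 128, 3, 63, 70, 38, 82, 111, 4, 84, 153, 170, 169, 148, 65, 112, 25, 167, 106, 78, 27, 30, 93, 163, 22, 104, 36, 40, 124, 98, 89, 79, 48, 113, 46, 71, 59, 165, 64, 91, 121, 35, 19, 41, 145, 2, 42, 166, 85, 174, 74, 122, 56, 102, 173, 53, 39, 103, 15, 136, 171, 11, 52, 18, 20, 62, 49, 134, 129, 24, 146, 23, 125, 119, 172, 32, 135, 150, 107, 99, 110, 162, 1]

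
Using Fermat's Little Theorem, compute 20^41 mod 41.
By Fermat: 20^{40} ≡ 1 (mod 41). So 20^{41} = 20^{40} · 20^{1} ≡ 20^{1} ≡ 20 (mod 41)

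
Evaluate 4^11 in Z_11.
Using Fermat: 4^{10} ≡ 1 (mod 11). 11 ≡ 1 (mod 10). So 4^{11} ≡ 4^{1} ≡ 4 (mod 11)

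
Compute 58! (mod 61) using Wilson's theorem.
(60)! = (58)! × (59) × (60) ≡ -1 (mod 61). So (58)! ≡ -1 × [(60)(59)]^(-1) ≡ 30 (mod 61)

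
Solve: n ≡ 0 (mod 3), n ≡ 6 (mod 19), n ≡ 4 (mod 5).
M = 3 × 19 × 5 = 285. M₁ = 95, y₁ ≡ 2 (mod 3). M₂ = 15, y₂ ≡ 14 (mod 19). M₃ = 57, y₃ ≡ 3 (mod 5). n = 0×95×2 + 6×15×14 + 4×57×3 ≡ 234 (mod 285)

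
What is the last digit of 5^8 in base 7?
Using Fermat: 5^{6} ≡ 1 mod 7. 8 ≡ 2 mod 6. So 5^{8} ≡ 5^{2} ≡ 4 mod 7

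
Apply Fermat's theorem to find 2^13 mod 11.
By Fermat: 2^{10} ≡ 1 mod 11. So 2^{13} = 2^{10} · 2^{3} ≡ 2^{3} ≡ 8 mod 11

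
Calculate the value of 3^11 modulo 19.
By repeated squaring mod 19: 3^{1}≡3, 3^{2}≡9, 3^{4}≡5, 3^{8}≡6. Then 3^{11} = 3^{8+2+1} ≡ 6 × 9 × 3 ≡ 10 mod 19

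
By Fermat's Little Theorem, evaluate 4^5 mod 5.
By Fermat: 4^{4} ≡ 1 (mod 5). So 4^{5} = 4^{4} · 4^{1} ≡ 4^{1} ≡ 4 (mod 5)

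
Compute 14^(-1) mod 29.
Since 29 is prime, by Fermat 14^(-1) ≡ 14^{27} ≡ 27 mod 29. Verify: 14 × 27 = 378 ≡ 1 mod 29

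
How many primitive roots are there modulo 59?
There are φ(59-1) = φ(58) = 28 primitive roots modulo 59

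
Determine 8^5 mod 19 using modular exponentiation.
By repeated squaring mod 19: 8^{1}≡8, 8^{2}≡7, 8^{4}≡11. Then 8^{5} = 8^{4+1} ≡ 11 × 8 ≡ 12 mod 19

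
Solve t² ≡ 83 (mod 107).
The square roots of 83 mod 107 are 61 and 46. Verify: 61² = 3721 ≡ 83 (mod 107)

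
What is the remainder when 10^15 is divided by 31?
By repeated squaring mod 31: 10^{1}≡10, 10^{2}≡7, 10^{4}≡18, 10^{8}≡14. Then 10^{15} = 10^{8+4+2+1} ≡ 14 × 18 × 7 × 10 ≡ 1 mod 31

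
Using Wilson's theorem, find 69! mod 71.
(70)! = (69)! × (70) ≡ -1 mod 71. So (69)! ≡ -1 × (70)^(-1) ≡ (-1)×(-1) = 1 mod 71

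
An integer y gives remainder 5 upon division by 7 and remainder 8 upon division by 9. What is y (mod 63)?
M = 7 × 9 = 63. M₁ = 9, y₁ ≡ 4 (mod 7). M₂ = 7, y₂ ≡ 4 (mod 9). y = 5×9×4 + 8×7×4 ≡ 26 (mod 63)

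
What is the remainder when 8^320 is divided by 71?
Using Fermat: 8^{70} ≡ 1 mod 71. 320 ≡ 40 mod 70. So 8^{320} ≡ 8^{40} ≡ 37 mod 71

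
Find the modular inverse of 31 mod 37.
Since 37 is prime, by Fermat 31^(-1) ≡ 31^{35} ≡ 6 mod 37. Verify: 31 × 6 = 186 ≡ 1 mod 37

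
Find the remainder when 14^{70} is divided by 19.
By Fermat: 14^{18} ≡ 1 (mod 19). 70 = 3×18 + 16. So 14^{70} ≡ 14^{16} ≡ 16 (mod 19)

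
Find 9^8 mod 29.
By repeated squaring mod 29: 9^{1}≡9, 9^{2}≡23, 9^{4}≡7, 9^{8}≡20. So 9^{8} ≡ 20 mod 29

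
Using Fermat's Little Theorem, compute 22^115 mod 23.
By Fermat: 22^{22} ≡ 1 mod 23. 115 = 5×22 + 5. So 22^{115} ≡ 22^{5} ≡ 22 mod 23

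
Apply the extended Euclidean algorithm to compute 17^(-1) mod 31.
Extended GCD: 17(11) + 31(-6) = 1. So 17^(-1) ≡ 11 (mod 31). Verify: 17 × 11 = 187 ≡ 1 (mod 31)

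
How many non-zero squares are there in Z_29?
Exactly half the non-zero residues mod a prime are QRs: (29-1)/2 = 14.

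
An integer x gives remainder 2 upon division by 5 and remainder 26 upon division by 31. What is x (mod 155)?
M = 5 × 31 = 155. M₁ = 31, y₁ ≡ 1 (mod 5). M₂ = 5, y₂ ≡ 25 (mod 31). x = 2×31×1 + 26×5×25 ≡ 57 (mod 155)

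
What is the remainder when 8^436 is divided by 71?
Using Fermat: 8^{70} ≡ 1 (mod 71). 436 ≡ 16 (mod 70). So 8^{436} ≡ 8^{16} ≡ 27 (mod 71)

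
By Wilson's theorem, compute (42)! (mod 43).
By Wilson's theorem, (42)! ≡ -1 ≡ 42 (mod 43)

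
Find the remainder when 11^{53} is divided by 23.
By Fermat: 11^{22} ≡ 1 (mod 23). 53 = 2×22 + 9. So 11^{53} ≡ 11^{9} ≡ 19 (mod 23)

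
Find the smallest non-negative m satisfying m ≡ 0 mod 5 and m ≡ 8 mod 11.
M = 5 × 11 = 55. M₁ = 11, y₁ ≡ 1 mod 5. M₂ = 5, y₂ ≡ 9 mod 11. m = 0×11×1 + 8×5×9 ≡ 30 mod 55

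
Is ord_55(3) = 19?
Powers of 3 mod 55: 3^1≡3, 3^2≡9, 3^3≡27, 3^4≡26, 3^5≡23, 3^6≡14, 3^7≡42, 3^8≡16, 3^9≡48, 3^10≡34, 3^11≡47, 3^12≡31, 3^13≡38, 3^14≡4, 3^15≡12, 3^16≡36, 3^17≡53, 3^18≡49, 3^19≡37, 3^20≡1. 3^19≡37≢1, so ord ≠ 19. No, the actual order is 20.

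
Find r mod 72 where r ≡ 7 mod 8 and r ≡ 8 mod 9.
M = 8 × 9 = 72. M₁ = 9, y₁ ≡ 1 mod 8. M₂ = 8, y₂ ≡ 8 mod 9. r = 7×9×1 + 8×8×8 ≡ 71 mod 72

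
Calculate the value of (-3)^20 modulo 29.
By repeated squaring mod 29: (-3)^{1}≡26, (-3)^{2}≡9, (-3)^{4}≡23, (-3)^{8}≡7, (-3)^{16}≡20. Then (-3)^{20} = (-3)^{16+4} ≡ 20 × 23 ≡ 25 mod 29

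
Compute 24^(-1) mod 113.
Since 113 is prime, by Fermat 24^(-1) ≡ 24^{111} ≡ 33 mod 113. Verify: 24 × 33 = 792 ≡ 1 mod 113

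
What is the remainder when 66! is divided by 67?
By Wilson's theorem, (66)! ≡ -1 ≡ 66 mod 67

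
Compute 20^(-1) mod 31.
Since 31 is prime, by Fermat 20^(-1) ≡ 20^{29} ≡ 14 mod 31. Verify: 20 × 14 = 280 ≡ 1 mod 31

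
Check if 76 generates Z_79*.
76^{39} ≡ 1 mod 79 and 39 < 78, so ord_79(76) = 39 ≠ 78 and 76 is not a primitive root.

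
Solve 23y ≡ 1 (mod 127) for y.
Since 127 is prime, by Fermat 23^(-1) ≡ 23^{125} ≡ 116 (mod 127). Verify: 23 × 116 = 2668 ≡ 1 (mod 127)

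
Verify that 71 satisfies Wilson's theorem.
(70)! mod 71 = 70. Since this equals -1 (mod 71), Wilson confirms 71 is prime.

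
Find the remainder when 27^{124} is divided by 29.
By Fermat: 27^{28} ≡ 1 mod 29. 124 = 4×28 + 12. So 27^{124} ≡ 27^{12} ≡ 7 mod 29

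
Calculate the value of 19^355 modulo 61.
Using Fermat: 19^{60} ≡ 1 mod 61. 355 ≡ 55 mod 60. So 19^{355} ≡ 19^{55} ≡ 14 mod 61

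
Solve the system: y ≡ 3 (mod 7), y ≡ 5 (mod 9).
M = 7 × 9 = 63. M₁ = 9, y₁ ≡ 4 (mod 7). M₂ = 7, y₂ ≡ 4 (mod 9). y = 3×9×4 + 5×7×4 ≡ 59 (mod 63)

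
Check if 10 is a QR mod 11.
By Euler's criterion: 10^{5} ≡ 10 (mod 11). Since this equals -1 (≡ 10), 10 is not a QR.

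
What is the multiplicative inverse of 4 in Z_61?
Since 61 is prime, by Fermat 4^(-1) ≡ 4^{59} ≡ 46 mod 61. Verify: 4 × 46 = 184 ≡ 1 mod 61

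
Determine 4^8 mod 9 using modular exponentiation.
By repeated squaring mod 9: 4^{1}≡4, 4^{2}≡7, 4^{4}≡4, 4^{8}≡7. So 4^{8} ≡ 7 mod 9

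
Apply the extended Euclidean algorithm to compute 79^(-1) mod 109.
Extended GCD: 79(-40) + 109(29) = 1. So 79^(-1) ≡ -40 ≡ 69 (mod 109). Verify: 79 × 69 = 5451 ≡ 1 (mod 109)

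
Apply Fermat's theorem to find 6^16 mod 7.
By Fermat: 6^{6} ≡ 1 mod 7. 16 = 2×6 + 4. So 6^{16} ≡ 6^{4} ≡ 1 mod 7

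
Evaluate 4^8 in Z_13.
By repeated squaring mod 13: 4^{1}≡4, 4^{2}≡3, 4^{4}≡9, 4^{8}≡3. So 4^{8} ≡ 3 mod 13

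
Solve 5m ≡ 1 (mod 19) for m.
Since 19 is prime, by Fermat 5^(-1) ≡ 5^{17} ≡ 4 (mod 19). Verify: 5 × 4 = 20 ≡ 1 (mod 19)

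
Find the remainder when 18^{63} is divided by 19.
By Fermat: 18^{18} ≡ 1 mod 19. 63 = 3×18 + 9. So 18^{63} ≡ 18^{9} ≡ 18 mod 19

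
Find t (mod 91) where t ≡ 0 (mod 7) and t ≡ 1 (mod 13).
M = 7 × 13 = 91. M₁ = 13, y₁ ≡ 6 (mod 7). M₂ = 7, y₂ ≡ 2 (mod 13). t = 0×13×6 + 1×7×2 ≡ 14 (mod 91)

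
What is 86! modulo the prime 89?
(88)! = (86)! × (87) × (88) ≡ -1 mod 89. So (86)! ≡ -1 × [(88)(87)]^(-1) ≡ 44 mod 89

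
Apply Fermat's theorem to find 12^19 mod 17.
By Fermat: 12^{16} ≡ 1 mod 17. So 12^{19} = 12^{16} · 12^{3} ≡ 12^{3} ≡ 11 mod 17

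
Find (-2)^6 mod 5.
Using Fermat: (-2)^{4} ≡ 1 mod 5. 6 ≡ 2 mod 4. So (-2)^{6} ≡ (-2)^{2} ≡ 4 mod 5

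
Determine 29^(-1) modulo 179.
Since 179 is prime, by Fermat 29^(-1) ≡ 29^{177} ≡ 142 (mod 179). Verify: 29 × 142 = 4118 ≡ 1 (mod 179)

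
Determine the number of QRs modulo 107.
Exactly half the non-zero residues mod a prime are QRs: (107-1)/2 = 53.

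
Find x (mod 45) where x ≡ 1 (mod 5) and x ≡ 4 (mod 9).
M = 5 × 9 = 45. M₁ = 9, y₁ ≡ 4 (mod 5). M₂ = 5, y₂ ≡ 2 (mod 9). x = 1×9×4 + 4×5×2 ≡ 31 (mod 45)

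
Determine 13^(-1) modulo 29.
Since 29 is prime, by Fermat 13^(-1) ≡ 13^{27} ≡ 9 (mod 29). Verify: 13 × 9 = 117 ≡ 1 (mod 29)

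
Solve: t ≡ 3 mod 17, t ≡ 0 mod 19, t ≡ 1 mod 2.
M = 17 × 19 × 2 = 646. M₁ = 38, y₁ ≡ 13 mod 17. M₂ = 34, y₂ ≡ 14 mod 19. M₃ = 323, y₃ ≡ 1 mod 2. t = 3×38×13 + 0×34×14 + 1×323×1 ≡ 513 mod 646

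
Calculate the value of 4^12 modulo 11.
Using Fermat: 4^{10} ≡ 1 mod 11. 12 ≡ 2 mod 10. So 4^{12} ≡ 4^{2} ≡ 5 mod 11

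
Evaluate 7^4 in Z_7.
7^{4} = 2401 ≡ 0 (mod 7)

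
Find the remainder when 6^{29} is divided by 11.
By Fermat: 6^{10} ≡ 1 mod 11. 29 = 2×10 + 9. So 6^{29} ≡ 6^{9} ≡ 2 mod 11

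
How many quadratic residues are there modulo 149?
For prime 149, there are (p-1)/2 = (149-1)/2 = 74 quadratic residues (excluding 0).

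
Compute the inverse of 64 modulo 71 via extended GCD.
Extended GCD: 64(10) + 71(-9) = 1. So 64^(-1) ≡ 10 (mod 71). Verify: 64 × 10 = 640 ≡ 1 (mod 71)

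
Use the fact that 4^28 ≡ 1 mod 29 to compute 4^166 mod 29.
By Fermat: 4^{28} ≡ 1 mod 29. 166 = 5×28 + 26. So 4^{166} ≡ 4^{26} ≡ 20 mod 29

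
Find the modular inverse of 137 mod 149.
Since 149 is prime, by Fermat 137^(-1) ≡ 137^{147} ≡ 62 mod 149. Verify: 137 × 62 = 8494 ≡ 1 mod 149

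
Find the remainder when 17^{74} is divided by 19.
By Fermat: 17^{18} ≡ 1 mod 19. 74 = 4×18 + 2. So 17^{74} ≡ 17^{2} ≡ 4 mod 19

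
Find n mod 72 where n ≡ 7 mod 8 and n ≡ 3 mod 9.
M = 8 × 9 = 72. M₁ = 9, y₁ ≡ 1 mod 8. M₂ = 8, y₂ ≡ 8 mod 9. n = 7×9×1 + 3×8×8 ≡ 39 mod 72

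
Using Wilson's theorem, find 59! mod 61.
(60)! = (59)! × (60) ≡ -1 mod 61. So (59)! ≡ -1 × (60)^(-1) ≡ (-1)×(-1) = 1 mod 61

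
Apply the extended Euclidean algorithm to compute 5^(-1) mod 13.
Extended GCD: 5(-5) + 13(2) = 1. So 5^(-1) ≡ -5 ≡ 8 mod 13. Verify: 5 × 8 = 40 ≡ 1 mod 13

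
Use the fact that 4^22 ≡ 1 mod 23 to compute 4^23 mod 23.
By Fermat: 4^{22} ≡ 1 mod 23. So 4^{23} = 4^{22} · 4^{1} ≡ 4^{1} ≡ 4 mod 23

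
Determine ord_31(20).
Powers of 20 mod 31: 20^1≡20, 20^2≡28, 20^3≡2, 20^4≡9, 20^5≡25, 20^6≡4, 20^7≡18, 20^8≡19, 20^9≡8, 20^10≡5, 20^11≡7, 20^12≡16, 20^13≡10, 20^14≡14, 20^15≡1. Order = 15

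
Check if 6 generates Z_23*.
6^{11} ≡ 1 (mod 23) and 11 < 22, so ord_23(6) = 11 ≠ 22 and 6 is not a primitive root.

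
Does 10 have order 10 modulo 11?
10^{2} ≡ 1 (mod 11) and 2 < 10, so ord_11(10) = 2 ≠ 10 and 10 is not a primitive root.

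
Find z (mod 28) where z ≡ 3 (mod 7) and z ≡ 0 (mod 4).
M = 7 × 4 = 28. M₁ = 4, y₁ ≡ 2 (mod 7). M₂ = 7, y₂ ≡ 3 (mod 4). z = 3×4×2 + 0×7×3 ≡ 24 (mod 28)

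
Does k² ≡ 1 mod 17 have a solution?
By Euler's criterion: 1^{8} ≡ 1 mod 17. Since this equals 1, 1 is a QR.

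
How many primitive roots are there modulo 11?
There are φ(11-1) = φ(10) = 4 primitive roots modulo 11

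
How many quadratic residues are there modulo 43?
Exactly half the non-zero residues mod a prime are QRs: (43-1)/2 = 21.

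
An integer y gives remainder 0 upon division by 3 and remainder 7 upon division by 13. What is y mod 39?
M = 3 × 13 = 39. M₁ = 13, y₁ ≡ 1 mod 3. M₂ = 3, y₂ ≡ 9 mod 13. y = 0×13×1 + 7×3×9 ≡ 33 mod 39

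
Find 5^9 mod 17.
By repeated squaring mod 17: 5^{1}≡5, 5^{2}≡8, 5^{4}≡13, 5^{8}≡16. Then 5^{9} = 5^{8+1} ≡ 16 × 5 ≡ 12 mod 17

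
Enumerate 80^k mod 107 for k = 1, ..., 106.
80^1, 80^2, ..., 80^{106} mod 107: [80, 87, 5, 79, 7, 25, 74, 35, 18, 49, 68, 90, 31, 19, 22, 48, 95, 3, 26, 47, 15, 23, 21, 75, 8, 105, 54, 40, 97, 56, 93, 57, 66, 37, 71, 9, 78, 34, 45, 69, 63, 11, 24, 101, 55, 13, 77, 61, 65, 64, 91, 4, 106, 27, 20, 102, 28, 100, 82, 33, 72, 89, 58, 39, 17, 76, 88, 85, 59, 12, 104, 81, 60, 92, 84, 86, 32, 99, 2, 53, 67, 10, 51, 14, 50, 41, 70, 36, 98, 29, 73, 62, 38, 44, 96, 83, 6, 52, 94, 30, 46, 42, 43, 16, 103, 1]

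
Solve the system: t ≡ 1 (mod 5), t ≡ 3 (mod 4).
M = 5 × 4 = 20. M₁ = 4, y₁ ≡ 4 (mod 5). M₂ = 5, y₂ ≡ 1 (mod 4). t = 1×4×4 + 3×5×1 ≡ 11 (mod 20)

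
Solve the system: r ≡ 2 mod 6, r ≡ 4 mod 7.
M = 6 × 7 = 42. M₁ = 7, y₁ ≡ 1 mod 6. M₂ = 6, y₂ ≡ 6 mod 7. r = 2×7×1 + 4×6×6 ≡ 32 mod 42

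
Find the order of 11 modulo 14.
Powers of 11 mod 14: 11^1≡11, 11^2≡9, 11^3≡1. Order = 3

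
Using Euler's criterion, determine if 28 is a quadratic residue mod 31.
By Euler's criterion: 28^{15} ≡ 1 mod 31. Since this equals 1, 28 is a QR.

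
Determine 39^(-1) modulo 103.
Since 103 is prime, by Fermat 39^(-1) ≡ 39^{101} ≡ 37 (mod 103). Verify: 39 × 37 = 1443 ≡ 1 (mod 103)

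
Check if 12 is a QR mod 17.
By Euler's criterion: 12^{8} ≡ 16 mod 17. Since this equals -1 (≡ 16), 12 is not a QR.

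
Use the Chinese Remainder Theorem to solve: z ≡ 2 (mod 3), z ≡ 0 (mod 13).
M = 3 × 13 = 39. M₁ = 13, y₁ ≡ 1 (mod 3). M₂ = 3, y₂ ≡ 9 (mod 13). z = 2×13×1 + 0×3×9 ≡ 26 (mod 39)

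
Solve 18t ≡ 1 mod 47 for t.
Since 47 is prime, by Fermat 18^(-1) ≡ 18^{45} ≡ 34 mod 47. Verify: 18 × 34 = 612 ≡ 1 mod 47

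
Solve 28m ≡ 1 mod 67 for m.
Since 67 is prime, by Fermat 28^(-1) ≡ 28^{65} ≡ 12 mod 67. Verify: 28 × 12 = 336 ≡ 1 mod 67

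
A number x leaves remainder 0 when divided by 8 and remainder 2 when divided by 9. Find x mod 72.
M = 8 × 9 = 72. M₁ = 9, y₁ ≡ 1 mod 8. M₂ = 8, y₂ ≡ 8 mod 9. x = 0×9×1 + 2×8×8 ≡ 56 mod 72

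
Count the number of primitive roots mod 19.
A prime p has φ(p-1) primitive roots; here φ(18) = 6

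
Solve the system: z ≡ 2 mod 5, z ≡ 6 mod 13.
M = 5 × 13 = 65. M₁ = 13, y₁ ≡ 2 mod 5. M₂ = 5, y₂ ≡ 8 mod 13. z = 2×13×2 + 6×5×8 ≡ 32 mod 65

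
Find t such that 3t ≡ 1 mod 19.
Since 19 is prime, by Fermat 3^(-1) ≡ 3^{17} ≡ 13 mod 19. Verify: 3 × 13 = 39 ≡ 1 mod 19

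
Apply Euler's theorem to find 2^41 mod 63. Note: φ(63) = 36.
By Euler: 2^{36} ≡ 1 mod 63 since gcd(2, 63) = 1. 41 = 1×36 + 5. So 2^{41} ≡ 2^{5} ≡ 32 mod 63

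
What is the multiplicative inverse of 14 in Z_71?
Since 71 is prime, by Fermat 14^(-1) ≡ 14^{69} ≡ 66 (mod 71). Verify: 14 × 66 = 924 ≡ 1 (mod 71)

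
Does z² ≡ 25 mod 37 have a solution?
By Euler's criterion: 25^{18} ≡ 1 mod 37. Since this equals 1, 25 is a QR.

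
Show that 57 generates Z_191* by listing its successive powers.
57^1, 57^2, ..., 57^{190} mod 191: [57, 2, 114, 4, 37, 8, 74, 16, 148, 32, 105, 64, 19, 128, 38, 65, 76, 130, 152, 69, 113, 138, 35, 85, 70, 170, 140, 149, 89, 107, 178, 23, 165, 46, 139, 92, 87, 184, 174, 177, 157, 163, 123, 135, 55, 79, 110, 158, 29, 125, 58, 59, 116, 118, 41, 45, 82, 90, 164, 180, 137, 169, 83, 147, 166, 103, 141, 15, 91, 30, 182, 60, 173, 120, 155, 49, 119, 98, 47, 5, 94, 10, 188, 20, 185, 40, 179, 80, 167, 160, 143, 129, 95, 67, 190, 134, 189, 77, 187, 154, 183, 117, 175, 43, 159, 86, 127, 172, 63, 153, 126, 115, 61, 39, 122, 78, 53, 156, 106, 121, 21, 51, 42, 102, 84, 13, 168, 26, 145, 52, 99, 104, 7, 17, 14, 34, 28, 68, 56, 136, 112, 81, 33, 162, 66, 133, 132, 75, 73, 150, 146, 109, 101, 27, 11, 54, 22, 108, 44, 25, 88, 50, 176, 100, 161, 9, 131, 18, 71, 36, 142, 72, 93, 144, 186, 97, 181, 3, 171, 6, 151, 12, 111, 24, 31, 48, 62, 96, 124, 1]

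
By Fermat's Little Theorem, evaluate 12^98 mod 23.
By Fermat: 12^{22} ≡ 1 mod 23. 98 = 4×22 + 10. So 12^{98} ≡ 12^{10} ≡ 2 mod 23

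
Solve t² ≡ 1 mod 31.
The square roots of 1 mod 31 are 1 and 30. Verify: 1² = 1 ≡ 1 mod 31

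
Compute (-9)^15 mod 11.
Using Fermat: (-9)^{10} ≡ 1 (mod 11). 15 ≡ 5 (mod 10). So (-9)^{15} ≡ (-9)^{5} ≡ 10 (mod 11)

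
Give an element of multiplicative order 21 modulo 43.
9 has order 21 mod 43 since 9^{21} ≡ 1 (mod 43) and no smaller power works.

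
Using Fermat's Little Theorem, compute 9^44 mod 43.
By Fermat: 9^{42} ≡ 1 mod 43. So 9^{44} = 9^{42} · 9^{2} ≡ 9^{2} ≡ 38 mod 43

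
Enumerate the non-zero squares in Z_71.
Quadratic residues modulo 71: {1, 2, 3, 4, 5, 6, 8, 9, 10, 12, 15, 16, 18, 19, 20, 24, 25, 27, 29, 30, 32, 36, 37, 38, 40, 43, 45, 48, 49, 50, 54, 57, 58, 60, 64}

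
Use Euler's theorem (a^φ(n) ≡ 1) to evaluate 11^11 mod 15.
By Euler: 11^{8} ≡ 1 mod 15 since gcd(11, 15) = 1. 11 = 1×8 + 3. So 11^{11} ≡ 11^{3} ≡ 11 mod 15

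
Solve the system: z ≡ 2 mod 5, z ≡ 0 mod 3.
M = 5 × 3 = 15. M₁ = 3, y₁ ≡ 2 mod 5. M₂ = 5, y₂ ≡ 2 mod 3. z = 2×3×2 + 0×5×2 ≡ 12 mod 15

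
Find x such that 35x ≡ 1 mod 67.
Since 67 is prime, by Fermat 35^(-1) ≡ 35^{65} ≡ 23 mod 67. Verify: 35 × 23 = 805 ≡ 1 mod 67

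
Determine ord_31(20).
Powers of 20 mod 31: 20^1≡20, 20^2≡28, 20^3≡2, 20^4≡9, 20^5≡25, 20^6≡4, 20^7≡18, 20^8≡19, 20^9≡8, 20^10≡5, 20^11≡7, 20^12≡16, 20^13≡10, 20^14≡14, 20^15≡1. Order = 15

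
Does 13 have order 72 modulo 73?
ord_73(13) divides 72. For each prime q|72: 13^{36}≡72, 13^{24}≡64, none ≡ 1. So 13 has order 72 and is a primitive root mod 73.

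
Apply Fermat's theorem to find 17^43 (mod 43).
By Fermat: 17^{42} ≡ 1 (mod 43). So 17^{43} = 17^{42} · 17^{1} ≡ 17^{1} ≡ 17 (mod 43)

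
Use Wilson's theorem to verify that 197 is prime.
(196)! mod 197 = 196. Since this equals -1 (mod 197), Wilson confirms 197 is prime.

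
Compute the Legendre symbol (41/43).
(41/43) = 41^{21} mod 43 = 1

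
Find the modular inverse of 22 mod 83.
Since 83 is prime, by Fermat 22^(-1) ≡ 22^{81} ≡ 34 mod 83. Verify: 22 × 34 = 748 ≡ 1 mod 83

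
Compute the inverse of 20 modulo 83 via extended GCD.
Extended GCD: 20(-29) + 83(7) = 1. So 20^(-1) ≡ -29 ≡ 54 mod 83. Verify: 20 × 54 = 1080 ≡ 1 mod 83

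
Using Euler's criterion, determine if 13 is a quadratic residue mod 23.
By Euler's criterion: 13^{11} ≡ 1 (mod 23). Since this equals 1, 13 is a QR.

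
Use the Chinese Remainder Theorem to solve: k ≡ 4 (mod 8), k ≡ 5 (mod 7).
M = 8 × 7 = 56. M₁ = 7, y₁ ≡ 7 (mod 8). M₂ = 8, y₂ ≡ 1 (mod 7). k = 4×7×7 + 5×8×1 ≡ 12 (mod 56)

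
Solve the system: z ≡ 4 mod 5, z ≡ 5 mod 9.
M = 5 × 9 = 45. M₁ = 9, y₁ ≡ 4 mod 5. M₂ = 5, y₂ ≡ 2 mod 9. z = 4×9×4 + 5×5×2 ≡ 14 mod 45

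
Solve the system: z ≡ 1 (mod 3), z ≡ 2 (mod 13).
M = 3 × 13 = 39. M₁ = 13, y₁ ≡ 1 (mod 3). M₂ = 3, y₂ ≡ 9 (mod 13). z = 1×13×1 + 2×3×9 ≡ 28 (mod 39)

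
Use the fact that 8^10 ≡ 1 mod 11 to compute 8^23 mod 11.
By Fermat: 8^{10} ≡ 1 mod 11. 23 = 2×10 + 3. So 8^{23} ≡ 8^{3} ≡ 6 mod 11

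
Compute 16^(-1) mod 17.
Since 17 is prime, by Fermat 16^(-1) ≡ 16^{15} ≡ 16 mod 17. Verify: 16 × 16 = 256 ≡ 1 mod 17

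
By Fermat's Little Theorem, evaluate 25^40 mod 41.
By Fermat's Little Theorem, 25^{40} ≡ 1 (mod 41) since 41 is prime and gcd(25, 41) = 1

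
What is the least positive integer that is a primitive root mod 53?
g = 2. For each prime q|52: 2^{26}≡52, 2^{4}≡16, none ≡ 1, so ord_53(2) = 52 and 2 is a primitive root.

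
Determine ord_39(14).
Powers of 14 mod 39: 14^1≡14, 14^2≡1. So the order of 14 is 2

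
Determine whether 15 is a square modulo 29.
By Euler's criterion: 15^{14} ≡ 28 mod 29. Since this equals -1 (≡ 28), 15 is not a QR.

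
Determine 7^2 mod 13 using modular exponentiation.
7^{2} = 49 ≡ 10 (mod 13)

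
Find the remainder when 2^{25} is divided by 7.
By Fermat: 2^{6} ≡ 1 (mod 7). 25 = 4×6 + 1. So 2^{25} ≡ 2^{1} ≡ 2 (mod 7)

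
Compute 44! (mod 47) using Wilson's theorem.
(46)! = (44)! × (45) × (46) ≡ -1 (mod 47). So (44)! ≡ -1 × [(46)(45)]^(-1) ≡ 23 (mod 47)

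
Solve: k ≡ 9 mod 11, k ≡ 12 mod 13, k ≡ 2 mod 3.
M = 11 × 13 × 3 = 429. M₁ = 39, y₁ ≡ 2 mod 11. M₂ = 33, y₂ ≡ 2 mod 13. M₃ = 143, y₃ ≡ 2 mod 3. k = 9×39×2 + 12×33×2 + 2×143×2 ≡ 350 mod 429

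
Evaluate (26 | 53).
(26/53) = 26^{26} mod 53 = -1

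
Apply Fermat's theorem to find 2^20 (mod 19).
By Fermat: 2^{18} ≡ 1 (mod 19). So 2^{20} = 2^{18} · 2^{2} ≡ 2^{2} ≡ 4 (mod 19)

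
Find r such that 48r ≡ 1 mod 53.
Since 53 is prime, by Fermat 48^(-1) ≡ 48^{51} ≡ 21 mod 53. Verify: 48 × 21 = 1008 ≡ 1 mod 53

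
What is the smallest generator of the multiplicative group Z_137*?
g = 3. For each prime q|136: 3^{68}≡136, 3^{8}≡122, none ≡ 1, so ord_137(3) = 136 and 3 is a primitive root.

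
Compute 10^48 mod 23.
Using Fermat: 10^{22} ≡ 1 (mod 23). 48 ≡ 4 (mod 22). So 10^{48} ≡ 10^{4} ≡ 18 (mod 23)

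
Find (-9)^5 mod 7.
By repeated squaring mod 7: (-9)^{1}≡5, (-9)^{2}≡4, (-9)^{4}≡2. Then (-9)^{5} = (-9)^{4+1} ≡ 2 × 5 ≡ 3 mod 7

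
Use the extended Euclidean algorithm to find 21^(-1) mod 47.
Extended GCD: 21(9) + 47(-4) = 1. So 21^(-1) ≡ 9 (mod 47). Verify: 21 × 9 = 189 ≡ 1 (mod 47)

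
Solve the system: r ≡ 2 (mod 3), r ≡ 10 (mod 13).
M = 3 × 13 = 39. M₁ = 13, y₁ ≡ 1 (mod 3). M₂ = 3, y₂ ≡ 9 (mod 13). r = 2×13×1 + 10×3×9 ≡ 23 (mod 39)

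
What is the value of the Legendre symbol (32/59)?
(32/59) = 32^{29} mod 59 = -1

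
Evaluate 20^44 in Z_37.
Using Fermat: 20^{36} ≡ 1 mod 37. 44 ≡ 8 mod 36. So 20^{44} ≡ 20^{8} ≡ 33 mod 37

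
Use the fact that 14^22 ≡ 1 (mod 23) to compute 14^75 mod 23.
By Fermat: 14^{22} ≡ 1 (mod 23). 75 = 3×22 + 9. So 14^{75} ≡ 14^{9} ≡ 21 (mod 23)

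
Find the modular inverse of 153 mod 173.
Since 173 is prime, by Fermat 153^(-1) ≡ 153^{171} ≡ 147 (mod 173). Verify: 153 × 147 = 22491 ≡ 1 (mod 173)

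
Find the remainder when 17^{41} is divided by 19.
By Fermat: 17^{18} ≡ 1 (mod 19). 41 = 2×18 + 5. So 17^{41} ≡ 17^{5} ≡ 6 (mod 19)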